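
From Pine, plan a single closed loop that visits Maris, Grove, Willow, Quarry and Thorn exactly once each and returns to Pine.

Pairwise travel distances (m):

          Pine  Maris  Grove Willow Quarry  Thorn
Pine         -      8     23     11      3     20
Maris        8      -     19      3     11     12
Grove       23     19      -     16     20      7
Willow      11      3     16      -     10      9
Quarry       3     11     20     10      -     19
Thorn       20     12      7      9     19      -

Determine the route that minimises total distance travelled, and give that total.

Pine - Maris - Grove - Willow - Quarry - Thorn - Pine: 8+19+16+10+19+20 = 92
Pine - Maris - Grove - Willow - Thorn - Quarry - Pine: 8+19+16+9+19+3 = 74
Pine - Maris - Grove - Quarry - Willow - Thorn - Pine: 8+19+20+10+9+20 = 86
Pine - Maris - Grove - Quarry - Thorn - Willow - Pine: 8+19+20+19+9+11 = 86
Pine - Maris - Grove - Thorn - Willow - Quarry - Pine: 8+19+7+9+10+3 = 56
Pine - Maris - Grove - Thorn - Quarry - Willow - Pine: 8+19+7+19+10+11 = 74
Pine - Maris - Willow - Grove - Quarry - Thorn - Pine: 8+3+16+20+19+20 = 86
Pine - Maris - Willow - Grove - Thorn - Quarry - Pine: 8+3+16+7+19+3 = 56
Pine - Maris - Willow - Quarry - Grove - Thorn - Pine: 8+3+10+20+7+20 = 68
Pine - Maris - Willow - Quarry - Thorn - Grove - Pine: 8+3+10+19+7+23 = 70
Pine - Maris - Willow - Thorn - Grove - Quarry - Pine: 8+3+9+7+20+3 = 50
Pine - Maris - Willow - Thorn - Quarry - Grove - Pine: 8+3+9+19+20+23 = 82
Pine - Maris - Quarry - Grove - Willow - Thorn - Pine: 8+11+20+16+9+20 = 84
Pine - Maris - Quarry - Grove - Thorn - Willow - Pine: 8+11+20+7+9+11 = 66
… (46 more)
The minimum is 50.
One optimal route: Pine → Maris → Willow → Thorn → Grove → Quarry → Pine (or its reverse).

50 m — the shortest possible round trip.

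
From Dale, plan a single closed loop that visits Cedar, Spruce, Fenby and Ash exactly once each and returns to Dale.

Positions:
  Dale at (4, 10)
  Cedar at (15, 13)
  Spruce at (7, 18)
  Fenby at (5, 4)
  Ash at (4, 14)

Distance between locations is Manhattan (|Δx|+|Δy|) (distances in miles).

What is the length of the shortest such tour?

Minimum total distance: 50 miles.

There are 12 distinct closed tours to check (reversals are equivalent).
Dale → Cedar → Spruce → Fenby → Ash → Dale: 14+13+16+11+4 = 58
Dale → Cedar → Spruce → Ash → Fenby → Dale: 14+13+7+11+7 = 52
Dale → Cedar → Fenby → Spruce → Ash → Dale: 14+19+16+7+4 = 60
Dale → Cedar → Fenby → Ash → Spruce → Dale: 14+19+11+7+11 = 62
Dale → Cedar → Ash → Spruce → Fenby → Dale: 14+12+7+16+7 = 56
Dale → Cedar → Ash → Fenby → Spruce → Dale: 14+12+11+16+11 = 64
Dale → Spruce → Cedar → Fenby → Ash → Dale: 11+13+19+11+4 = 58
Dale → Spruce → Cedar → Ash → Fenby → Dale: 11+13+12+11+7 = 54
Dale → Spruce → Fenby → Cedar → Ash → Dale: 11+16+19+12+4 = 62
Dale → Spruce → Ash → Cedar → Fenby → Dale: 11+7+12+19+7 = 56
Dale → Fenby → Cedar → Spruce → Ash → Dale: 7+19+13+7+4 = 50
Dale → Fenby → Spruce → Cedar → Ash → Dale: 7+16+13+12+4 = 52
The minimum is 50.
One optimal route: Dale → Fenby → Cedar → Spruce → Ash → Dale (or its reverse).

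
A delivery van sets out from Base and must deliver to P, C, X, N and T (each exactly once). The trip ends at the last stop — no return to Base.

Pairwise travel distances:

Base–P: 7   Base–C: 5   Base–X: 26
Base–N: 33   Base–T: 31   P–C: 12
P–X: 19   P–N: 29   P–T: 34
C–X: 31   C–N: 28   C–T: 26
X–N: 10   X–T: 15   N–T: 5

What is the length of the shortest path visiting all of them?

Shortest open route: 51.

There are 5! = 120 possible orderings.
Base → P → C → X → N → T: 7+12+31+10+5 = 65
Base → P → C → X → T → N: 7+12+31+15+5 = 70
Base → P → C → N → X → T: 7+12+28+10+15 = 72
Base → P → C → N → T → X: 7+12+28+5+15 = 67
Base → P → C → T → X → N: 7+12+26+15+10 = 70
Base → P → C → T → N → X: 7+12+26+5+10 = 60
Base → P → X → C → N → T: 7+19+31+28+5 = 90
Base → P → X → C → T → N: 7+19+31+26+5 = 88
Base → P → X → N → C → T: 7+19+10+28+26 = 90
Base → P → X → N → T → C: 7+19+10+5+26 = 67
Base → P → X → T → C → N: 7+19+15+26+28 = 95
Base → P → X → T → N → C: 7+19+15+5+28 = 74
Base → P → N → C → X → T: 7+29+28+31+15 = 110
Base → P → N → C → T → X: 7+29+28+26+15 = 105
… (106 more)
Base → C → P → X → N → T: 5+12+19+10+5 = 51  ← best
The minimum is 51.
One shortest path: Base → C → P → X → N → T.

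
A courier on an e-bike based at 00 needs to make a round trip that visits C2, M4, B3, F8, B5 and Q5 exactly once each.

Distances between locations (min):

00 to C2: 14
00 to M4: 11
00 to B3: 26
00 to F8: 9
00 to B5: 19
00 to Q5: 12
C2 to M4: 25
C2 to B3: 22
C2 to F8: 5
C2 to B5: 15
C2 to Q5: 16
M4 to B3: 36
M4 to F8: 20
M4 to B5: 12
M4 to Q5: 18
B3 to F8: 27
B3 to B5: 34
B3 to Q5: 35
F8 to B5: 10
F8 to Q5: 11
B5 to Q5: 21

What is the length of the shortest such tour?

Shortest round trip = 105 min.

There are 360 distinct closed tours to check (reversals are equivalent).
00 → C2 → M4 → B3 → F8 → B5 → Q5 → 00: 14+25+36+27+10+21+12 = 145
00 → C2 → M4 → B3 → F8 → Q5 → B5 → 00: 14+25+36+27+11+21+19 = 153
00 → C2 → M4 → B3 → B5 → F8 → Q5 → 00: 14+25+36+34+10+11+12 = 142
00 → C2 → M4 → B3 → B5 → Q5 → F8 → 00: 14+25+36+34+21+11+9 = 150
00 → C2 → M4 → B3 → Q5 → F8 → B5 → 00: 14+25+36+35+11+10+19 = 150
00 → C2 → M4 → B3 → Q5 → B5 → F8 → 00: 14+25+36+35+21+10+9 = 150
00 → C2 → M4 → F8 → B3 → B5 → Q5 → 00: 14+25+20+27+34+21+12 = 153
00 → C2 → M4 → F8 → B3 → Q5 → B5 → 00: 14+25+20+27+35+21+19 = 161
… (352 more)
00 → B3 → C2 → F8 → B5 → M4 → Q5 → 00: 26+22+5+10+12+18+12 = 105  ← best
The minimum is 105.
One optimal route: 00 → B3 → C2 → F8 → B5 → M4 → Q5 → 00 (or its reverse).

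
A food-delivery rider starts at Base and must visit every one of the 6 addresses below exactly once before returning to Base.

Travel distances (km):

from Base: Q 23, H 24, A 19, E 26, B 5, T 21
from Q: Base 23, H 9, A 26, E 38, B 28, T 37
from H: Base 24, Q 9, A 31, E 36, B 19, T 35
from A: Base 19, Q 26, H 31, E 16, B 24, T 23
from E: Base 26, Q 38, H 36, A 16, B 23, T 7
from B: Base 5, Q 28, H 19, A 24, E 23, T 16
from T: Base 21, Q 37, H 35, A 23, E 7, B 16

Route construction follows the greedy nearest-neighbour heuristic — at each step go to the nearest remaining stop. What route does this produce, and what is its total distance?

Total distance 103 km via the nearest-neighbour route Base → B → T → E → A → Q → H → Base.

Base → [B:5 / A:19 / T:21 / Q:23 / H:24 / E:26] → B (5)
B → [T:16 / H:19 / E:23 / A:24 / Q:28] → T (16)
T → [E:7 / A:23 / H:35 / Q:37] → E (7)
E → [A:16 / H:36 / Q:38] → A (16)
A → [Q:26 / H:31] → Q (26)
Q → [H:9] → H (9)
Return H→Base: 24.
Total = 5 + 16 + 7 + 16 + 26 + 9 + 24 = 103.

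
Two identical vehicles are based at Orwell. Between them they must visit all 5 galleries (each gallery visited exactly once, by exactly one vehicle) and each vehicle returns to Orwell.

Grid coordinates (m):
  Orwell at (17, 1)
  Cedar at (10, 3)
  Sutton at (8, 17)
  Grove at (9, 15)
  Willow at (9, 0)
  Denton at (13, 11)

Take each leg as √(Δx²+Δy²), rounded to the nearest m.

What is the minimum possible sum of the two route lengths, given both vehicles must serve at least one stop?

55 m — the smallest possible combined total.

Check every non-empty split of the stops between the two vehicles; for each half take its own optimal tour:
  {Cedar} + {Sutton, Grove, Willow, Denton}: 14 + 44 = 58
  {Sutton} + {Cedar, Grove, Willow, Denton}: 36 + 40 = 76
  {Cedar, Sutton} + {Grove, Willow, Denton}: 39 + 40 = 79
  {Grove} + {Cedar, Sutton, Willow, Denton}: 32 + 44 = 76
  {Cedar, Grove} + {Sutton, Willow, Denton}: 35 + 44 = 79
  {Sutton, Grove} + {Cedar, Willow, Denton}: 36 + 31 = 67
  … (15 splits in total)
  {Cedar, Willow} + {Sutton, Grove, Denton}: 18 + 37 = 55  ← best
Best: vehicle 1 Orwell → Cedar → Willow → Orwell = 18; vehicle 2 Orwell → Sutton → Grove → Denton → Orwell = 37; combined 55.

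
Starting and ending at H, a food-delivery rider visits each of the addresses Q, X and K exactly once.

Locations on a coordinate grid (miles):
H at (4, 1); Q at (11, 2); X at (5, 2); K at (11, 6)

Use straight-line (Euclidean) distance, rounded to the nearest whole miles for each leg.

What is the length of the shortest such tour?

H - Q - X - K - H: 7+6+7+9 = 29
H - Q - K - X - H: 7+4+7+1 = 19
H - X - Q - K - H: 1+6+4+9 = 20
The minimum is 19.
One optimal route: H → Q → K → X → H (or its reverse).

Shortest round trip = 19 miles.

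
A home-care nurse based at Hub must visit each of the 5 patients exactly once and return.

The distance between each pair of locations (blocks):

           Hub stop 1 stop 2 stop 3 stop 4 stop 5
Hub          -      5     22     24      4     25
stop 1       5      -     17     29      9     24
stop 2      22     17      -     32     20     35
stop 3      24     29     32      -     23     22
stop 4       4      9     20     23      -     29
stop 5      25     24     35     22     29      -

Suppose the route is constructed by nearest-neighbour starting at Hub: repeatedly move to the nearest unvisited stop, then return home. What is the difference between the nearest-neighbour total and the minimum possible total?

Hub: stop 4=4, stop 1=5, stop 2=22, stop 3=24, stop 5=25 ⇒ stop 4
stop 4: stop 1=9, stop 2=20, stop 3=23, stop 5=29 ⇒ stop 1
stop 1: stop 2=17, stop 5=24, stop 3=29 ⇒ stop 2
stop 2: stop 3=32, stop 5=35 ⇒ stop 3
stop 3: stop 5=22 ⇒ stop 5
NN route Hub → stop 4 → stop 1 → stop 2 → stop 3 → stop 5 → Hub costs 109.
Optimal: Hub → stop 1 → stop 2 → stop 5 → stop 3 → stop 4 → Hub costs 106 (by enumerating all 60 distinct tours).
Excess = 109 − 106 = 3.

The nearest-neighbour route is 3 blocks longer than optimal.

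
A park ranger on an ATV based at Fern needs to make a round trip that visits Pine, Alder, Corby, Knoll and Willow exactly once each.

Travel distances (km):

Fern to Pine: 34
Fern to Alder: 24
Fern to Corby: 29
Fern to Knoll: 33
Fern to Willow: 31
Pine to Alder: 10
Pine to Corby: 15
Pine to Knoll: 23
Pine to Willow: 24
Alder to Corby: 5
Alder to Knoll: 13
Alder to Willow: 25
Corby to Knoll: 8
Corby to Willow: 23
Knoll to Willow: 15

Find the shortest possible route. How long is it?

There are 60 distinct closed tours to check (reversals are equivalent).
Fern-Pine-Alder-Corby-Knoll-Willow-Fern: 34+10+5+8+15+31 = 103
Fern-Pine-Alder-Corby-Willow-Knoll-Fern: 34+10+5+23+15+33 = 120
Fern-Pine-Alder-Knoll-Corby-Willow-Fern: 34+10+13+8+23+31 = 119
Fern-Pine-Alder-Knoll-Willow-Corby-Fern: 34+10+13+15+23+29 = 124
Fern-Pine-Alder-Willow-Corby-Knoll-Fern: 34+10+25+23+8+33 = 133
Fern-Pine-Alder-Willow-Knoll-Corby-Fern: 34+10+25+15+8+29 = 121
Fern-Pine-Corby-Alder-Knoll-Willow-Fern: 34+15+5+13+15+31 = 113
Fern-Pine-Corby-Alder-Willow-Knoll-Fern: 34+15+5+25+15+33 = 127
Fern-Pine-Corby-Knoll-Alder-Willow-Fern: 34+15+8+13+25+31 = 126
Fern-Pine-Corby-Knoll-Willow-Alder-Fern: 34+15+8+15+25+24 = 121
Fern-Pine-Corby-Willow-Alder-Knoll-Fern: 34+15+23+25+13+33 = 143
Fern-Pine-Corby-Willow-Knoll-Alder-Fern: 34+15+23+15+13+24 = 124
Fern-Pine-Knoll-Alder-Corby-Willow-Fern: 34+23+13+5+23+31 = 129
Fern-Pine-Knoll-Alder-Willow-Corby-Fern: 34+23+13+25+23+29 = 147
… (46 more)
The minimum is 103.
One optimal route: Fern → Pine → Alder → Corby → Knoll → Willow → Fern (or its reverse).

Shortest round trip = 103 km.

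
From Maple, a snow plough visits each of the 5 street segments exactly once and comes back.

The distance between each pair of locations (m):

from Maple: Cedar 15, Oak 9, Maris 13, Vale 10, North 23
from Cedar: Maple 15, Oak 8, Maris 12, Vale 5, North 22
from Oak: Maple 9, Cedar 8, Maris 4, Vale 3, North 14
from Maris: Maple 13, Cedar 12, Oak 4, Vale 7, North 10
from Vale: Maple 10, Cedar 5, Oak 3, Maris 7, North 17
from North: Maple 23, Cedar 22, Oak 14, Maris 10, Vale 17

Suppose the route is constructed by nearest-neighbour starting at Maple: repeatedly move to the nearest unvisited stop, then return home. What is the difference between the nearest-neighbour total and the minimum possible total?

From Maple: Oak=9, Vale=10, Maris=13, Cedar=15, North=23 → choose Oak (9).
From Oak: Vale=3, Maris=4, Cedar=8, North=14 → choose Vale (3).
From Vale: Cedar=5, Maris=7, North=17 → choose Cedar (5).
From Cedar: Maris=12, North=22 → choose Maris (12).
From Maris: North=10 → choose North (10).
NN route Maple → Oak → Vale → Cedar → Maris → North → Maple costs 62.
Optimal: Maple → Cedar → Vale → Oak → Maris → North → Maple costs 60 (by enumerating all 60 distinct tours).
Excess = 62 − 60 = 2.

The nearest-neighbour route is 2 m longer than optimal.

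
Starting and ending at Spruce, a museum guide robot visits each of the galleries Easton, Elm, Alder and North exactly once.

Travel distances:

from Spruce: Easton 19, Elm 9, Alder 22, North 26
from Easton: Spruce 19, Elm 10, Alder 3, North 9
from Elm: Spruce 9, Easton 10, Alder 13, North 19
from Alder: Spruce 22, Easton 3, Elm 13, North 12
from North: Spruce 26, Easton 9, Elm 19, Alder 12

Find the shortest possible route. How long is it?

Spruce→Easton→Elm→Alder→North→Spruce: 19+10+13+12+26 = 80
Spruce→Easton→Elm→North→Alder→Spruce: 19+10+19+12+22 = 82
Spruce→Easton→Alder→Elm→North→Spruce: 19+3+13+19+26 = 80
Spruce→Easton→Alder→North→Elm→Spruce: 19+3+12+19+9 = 62
Spruce→Easton→North→Elm→Alder→Spruce: 19+9+19+13+22 = 82
Spruce→Easton→North→Alder→Elm→Spruce: 19+9+12+13+9 = 62
Spruce→Elm→Easton→Alder→North→Spruce: 9+10+3+12+26 = 60
Spruce→Elm→Easton→North→Alder→Spruce: 9+10+9+12+22 = 62
Spruce→Elm→Alder→Easton→North→Spruce: 9+13+3+9+26 = 60
Spruce→Elm→North→Easton→Alder→Spruce: 9+19+9+3+22 = 62
Spruce→Alder→Easton→Elm→North→Spruce: 22+3+10+19+26 = 80
Spruce→Alder→Elm→Easton→North→Spruce: 22+13+10+9+26 = 80
The minimum is 60.
One optimal route: Spruce → Elm → Easton → Alder → North → Spruce (or its reverse).

60 — the shortest possible round trip.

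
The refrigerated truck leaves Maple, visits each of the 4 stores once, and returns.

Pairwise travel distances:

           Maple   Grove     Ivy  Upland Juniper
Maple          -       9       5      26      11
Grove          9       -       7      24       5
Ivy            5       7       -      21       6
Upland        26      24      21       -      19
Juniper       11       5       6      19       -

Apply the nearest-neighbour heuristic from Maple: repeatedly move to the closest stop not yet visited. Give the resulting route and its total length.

From Maple: distances to unvisited — Ivy=5, Grove=9, Juniper=11, Upland=26. Nearest is Ivy (5).
From Ivy: distances to unvisited — Juniper=6, Grove=7, Upland=21. Nearest is Juniper (6).
From Juniper: distances to unvisited — Grove=5, Upland=19. Nearest is Grove (5).
From Grove: distances to unvisited — Upland=24. Nearest is Upland (24).
Return Upland→Maple: 26.
Total = 5 + 6 + 5 + 24 + 26 = 66.

Total distance 66 via the nearest-neighbour route Maple → Ivy → Juniper → Grove → Upland → Maple.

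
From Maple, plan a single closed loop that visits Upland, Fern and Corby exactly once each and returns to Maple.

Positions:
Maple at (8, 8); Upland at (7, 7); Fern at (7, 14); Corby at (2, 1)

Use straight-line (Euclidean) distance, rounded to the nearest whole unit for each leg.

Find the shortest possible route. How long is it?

There are 3 distinct closed tours to check (reversals are equivalent).
Maple-Upland-Fern-Corby-Maple: 1+7+14+9 = 31
Maple-Upland-Corby-Fern-Maple: 1+8+14+6 = 29
Maple-Fern-Upland-Corby-Maple: 6+7+8+9 = 30
The minimum is 29.
One optimal route: Maple → Upland → Corby → Fern → Maple (or its reverse).

29 — the shortest possible round trip.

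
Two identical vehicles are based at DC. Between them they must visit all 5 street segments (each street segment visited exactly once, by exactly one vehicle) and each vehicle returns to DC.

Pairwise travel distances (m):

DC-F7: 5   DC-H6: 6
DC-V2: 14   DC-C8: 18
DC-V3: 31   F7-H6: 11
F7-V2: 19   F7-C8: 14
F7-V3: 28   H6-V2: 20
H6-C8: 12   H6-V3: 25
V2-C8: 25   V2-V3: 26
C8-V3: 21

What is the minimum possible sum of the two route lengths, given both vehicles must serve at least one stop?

Try each way of splitting the stops between the two vehicles (each non-empty) and, for each split, find the best tour for each vehicle:
  {F7} + {H6, V2, C8, V3}: 10 + 79 = 89
  {H6} + {F7, V2, C8, V3}: 12 + 80 = 92
  {F7, H6} + {V2, C8, V3}: 22 + 79 = 101
  {V2} + {F7, H6, C8, V3}: 28 + 71 = 99
  {F7, V2} + {H6, C8, V3}: 38 + 70 = 108
  {H6, V2} + {F7, C8, V3}: 40 + 71 = 111
  … (15 splits in total)
Best: vehicle 1 DC → F7 → DC = 10; vehicle 2 DC → H6 → C8 → V3 → V2 → DC = 79; combined 89.

89 m — the smallest possible combined total.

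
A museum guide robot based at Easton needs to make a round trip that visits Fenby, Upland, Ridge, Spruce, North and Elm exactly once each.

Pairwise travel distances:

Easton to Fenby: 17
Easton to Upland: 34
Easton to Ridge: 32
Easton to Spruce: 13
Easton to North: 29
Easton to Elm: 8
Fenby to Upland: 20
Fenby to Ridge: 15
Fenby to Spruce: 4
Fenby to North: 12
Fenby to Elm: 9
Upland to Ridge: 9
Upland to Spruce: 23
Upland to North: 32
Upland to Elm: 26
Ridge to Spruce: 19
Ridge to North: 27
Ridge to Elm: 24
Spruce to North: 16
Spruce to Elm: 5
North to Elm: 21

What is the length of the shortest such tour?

Minimum total distance: 99.

Easton → Fenby → Upland → Ridge → Spruce → North → Elm → Easton: 17+20+9+19+16+21+8 = 110
Easton → Fenby → Upland → Ridge → Spruce → Elm → North → Easton: 17+20+9+19+5+21+29 = 120
Easton → Fenby → Upland → Ridge → North → Spruce → Elm → Easton: 17+20+9+27+16+5+8 = 102
Easton → Fenby → Upland → Ridge → North → Elm → Spruce → Easton: 17+20+9+27+21+5+13 = 112
Easton → Fenby → Upland → Ridge → Elm → Spruce → North → Easton: 17+20+9+24+5+16+29 = 120
Easton → Fenby → Upland → Ridge → Elm → North → Spruce → Easton: 17+20+9+24+21+16+13 = 120
Easton → Fenby → Upland → Spruce → Ridge → North → Elm → Easton: 17+20+23+19+27+21+8 = 135
Easton → Fenby → Upland → Spruce → Ridge → Elm → North → Easton: 17+20+23+19+24+21+29 = 153
… (352 more)
Easton → Upland → Ridge → Fenby → North → Spruce → Elm → Easton: 34+9+15+12+16+5+8 = 99  ← best
The minimum is 99.
One optimal route: Easton → Upland → Ridge → Fenby → North → Spruce → Elm → Easton (or its reverse).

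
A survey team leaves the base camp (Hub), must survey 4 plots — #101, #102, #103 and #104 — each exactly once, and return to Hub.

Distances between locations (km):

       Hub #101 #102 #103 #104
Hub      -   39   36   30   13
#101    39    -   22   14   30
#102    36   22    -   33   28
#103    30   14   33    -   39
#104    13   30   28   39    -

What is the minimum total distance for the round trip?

Shortest round trip = 107 km.

With 4 stops there are 4!/2 = 12 distinct round trips (a route and its reverse cost the same).
Hub-#101-#102-#103-#104-Hub: 39+22+33+39+13 = 146
Hub-#101-#102-#104-#103-Hub: 39+22+28+39+30 = 158
Hub-#101-#103-#102-#104-Hub: 39+14+33+28+13 = 127
Hub-#101-#103-#104-#102-Hub: 39+14+39+28+36 = 156
Hub-#101-#104-#102-#103-Hub: 39+30+28+33+30 = 160
Hub-#101-#104-#103-#102-Hub: 39+30+39+33+36 = 177
Hub-#102-#101-#103-#104-Hub: 36+22+14+39+13 = 124
Hub-#102-#101-#104-#103-Hub: 36+22+30+39+30 = 157
Hub-#102-#103-#101-#104-Hub: 36+33+14+30+13 = 126
Hub-#102-#104-#101-#103-Hub: 36+28+30+14+30 = 138
Hub-#103-#101-#102-#104-Hub: 30+14+22+28+13 = 107
Hub-#103-#102-#101-#104-Hub: 30+33+22+30+13 = 128
The minimum is 107.
One optimal route: Hub → #103 → #101 → #102 → #104 → Hub (or its reverse).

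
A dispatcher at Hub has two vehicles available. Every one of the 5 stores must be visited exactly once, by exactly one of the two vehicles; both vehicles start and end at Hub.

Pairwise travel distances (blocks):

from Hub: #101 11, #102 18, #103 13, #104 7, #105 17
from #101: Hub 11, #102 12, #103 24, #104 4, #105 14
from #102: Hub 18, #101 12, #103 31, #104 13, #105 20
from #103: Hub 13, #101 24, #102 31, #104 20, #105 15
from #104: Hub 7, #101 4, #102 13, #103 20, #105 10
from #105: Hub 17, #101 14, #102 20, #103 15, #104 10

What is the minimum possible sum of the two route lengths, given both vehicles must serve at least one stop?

85 blocks — the smallest possible combined total.

Check every non-empty split of the stops between the two vehicles; for each half take its own optimal tour:
  {#101} + {#102, #103, #104, #105}: 22 + 68 = 90
  {#102} + {#101, #103, #104, #105}: 36 + 53 = 89
  {#101, #102} + {#103, #104, #105}: 41 + 45 = 86
  {#103} + {#101, #102, #104, #105}: 26 + 60 = 86
  {#101, #103} + {#102, #104, #105}: 48 + 55 = 103
  {#102, #103} + {#101, #104, #105}: 62 + 42 = 104
  … (15 splits in total)
  {#104} + {#101, #102, #103, #105}: 14 + 71 = 85  ← best
Best: vehicle 1 Hub → #104 → Hub = 14; vehicle 2 Hub → #101 → #102 → #105 → #103 → Hub = 71; combined 85.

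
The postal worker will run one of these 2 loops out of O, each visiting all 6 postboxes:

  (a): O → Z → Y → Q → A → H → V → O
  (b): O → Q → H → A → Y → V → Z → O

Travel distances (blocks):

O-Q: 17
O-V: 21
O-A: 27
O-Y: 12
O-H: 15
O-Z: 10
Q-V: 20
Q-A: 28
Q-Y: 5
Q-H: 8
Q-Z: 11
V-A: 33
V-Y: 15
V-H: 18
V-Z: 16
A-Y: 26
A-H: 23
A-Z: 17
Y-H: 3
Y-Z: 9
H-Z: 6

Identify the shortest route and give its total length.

(a): 10 + 9 + 5 + 28 + 23 + 18 + 21 = 114
(b): 17 + 8 + 23 + 26 + 15 + 16 + 10 = 115

114 blocks — (a) is the shortest.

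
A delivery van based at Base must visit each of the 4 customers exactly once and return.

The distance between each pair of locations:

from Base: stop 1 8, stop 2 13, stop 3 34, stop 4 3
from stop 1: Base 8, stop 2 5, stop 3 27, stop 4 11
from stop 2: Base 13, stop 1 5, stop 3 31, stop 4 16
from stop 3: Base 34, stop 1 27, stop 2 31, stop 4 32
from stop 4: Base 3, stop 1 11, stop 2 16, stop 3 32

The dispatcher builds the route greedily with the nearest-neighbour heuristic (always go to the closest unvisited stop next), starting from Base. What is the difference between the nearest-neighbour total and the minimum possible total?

5 longer than the optimal tour.

From Base: stop 4=3, stop 1=8, stop 2=13, stop 3=34 → choose stop 4 (3).
From stop 4: stop 1=11, stop 2=16, stop 3=32 → choose stop 1 (11).
From stop 1: stop 2=5, stop 3=27 → choose stop 2 (5).
From stop 2: stop 3=31 → choose stop 3 (31).
NN route Base → stop 4 → stop 1 → stop 2 → stop 3 → Base costs 84.
Optimal: Base → stop 1 → stop 2 → stop 3 → stop 4 → Base costs 79 (by enumerating all 12 distinct tours).
Excess = 84 − 79 = 5.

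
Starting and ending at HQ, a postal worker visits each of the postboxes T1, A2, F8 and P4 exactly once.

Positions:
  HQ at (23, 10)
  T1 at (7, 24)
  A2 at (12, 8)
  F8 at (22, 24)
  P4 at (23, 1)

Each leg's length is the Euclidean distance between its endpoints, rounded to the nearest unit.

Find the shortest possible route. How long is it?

68 — the shortest possible round trip.

There are 12 distinct closed tours to check (reversals are equivalent).
HQ - T1 - A2 - F8 - P4 - HQ: 21+17+19+23+9 = 89
HQ - T1 - A2 - P4 - F8 - HQ: 21+17+13+23+14 = 88
HQ - T1 - F8 - A2 - P4 - HQ: 21+15+19+13+9 = 77
HQ - T1 - F8 - P4 - A2 - HQ: 21+15+23+13+11 = 83
HQ - T1 - P4 - A2 - F8 - HQ: 21+28+13+19+14 = 95
HQ - T1 - P4 - F8 - A2 - HQ: 21+28+23+19+11 = 102
HQ - A2 - T1 - F8 - P4 - HQ: 11+17+15+23+9 = 75
HQ - A2 - T1 - P4 - F8 - HQ: 11+17+28+23+14 = 93
HQ - A2 - F8 - T1 - P4 - HQ: 11+19+15+28+9 = 82
HQ - A2 - P4 - T1 - F8 - HQ: 11+13+28+15+14 = 81
HQ - F8 - T1 - A2 - P4 - HQ: 14+15+17+13+9 = 68
HQ - F8 - A2 - T1 - P4 - HQ: 14+19+17+28+9 = 87
The minimum is 68.
One optimal route: HQ → F8 → T1 → A2 → P4 → HQ (or its reverse).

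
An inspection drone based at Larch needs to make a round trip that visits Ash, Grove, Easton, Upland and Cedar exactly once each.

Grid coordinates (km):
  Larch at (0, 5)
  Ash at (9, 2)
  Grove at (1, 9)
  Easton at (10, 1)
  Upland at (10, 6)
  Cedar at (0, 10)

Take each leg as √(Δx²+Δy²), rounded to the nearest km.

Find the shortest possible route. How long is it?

Shortest round trip = 30 km.

There are 60 distinct closed tours to check (reversals are equivalent).
Larch → Ash → Grove → Easton → Upland → Cedar → Larch: 9+11+12+5+11+5 = 53
Larch → Ash → Grove → Easton → Cedar → Upland → Larch: 9+11+12+13+11+10 = 66
Larch → Ash → Grove → Upland → Easton → Cedar → Larch: 9+11+9+5+13+5 = 52
Larch → Ash → Grove → Upland → Cedar → Easton → Larch: 9+11+9+11+13+11 = 64
Larch → Ash → Grove → Cedar → Easton → Upland → Larch: 9+11+1+13+5+10 = 49
Larch → Ash → Grove → Cedar → Upland → Easton → Larch: 9+11+1+11+5+11 = 48
Larch → Ash → Easton → Grove → Upland → Cedar → Larch: 9+1+12+9+11+5 = 47
Larch → Ash → Easton → Grove → Cedar → Upland → Larch: 9+1+12+1+11+10 = 44
Larch → Ash → Easton → Upland → Grove → Cedar → Larch: 9+1+5+9+1+5 = 30
Larch → Ash → Easton → Upland → Cedar → Grove → Larch: 9+1+5+11+1+4 = 31
Larch → Ash → Easton → Cedar → Grove → Upland → Larch: 9+1+13+1+9+10 = 43
Larch → Ash → Easton → Cedar → Upland → Grove → Larch: 9+1+13+11+9+4 = 47
Larch → Ash → Upland → Grove → Easton → Cedar → Larch: 9+4+9+12+13+5 = 52
Larch → Ash → Upland → Grove → Cedar → Easton → Larch: 9+4+9+1+13+11 = 47
… (46 more)
The minimum is 30.
One optimal route: Larch → Ash → Easton → Upland → Grove → Cedar → Larch (or its reverse).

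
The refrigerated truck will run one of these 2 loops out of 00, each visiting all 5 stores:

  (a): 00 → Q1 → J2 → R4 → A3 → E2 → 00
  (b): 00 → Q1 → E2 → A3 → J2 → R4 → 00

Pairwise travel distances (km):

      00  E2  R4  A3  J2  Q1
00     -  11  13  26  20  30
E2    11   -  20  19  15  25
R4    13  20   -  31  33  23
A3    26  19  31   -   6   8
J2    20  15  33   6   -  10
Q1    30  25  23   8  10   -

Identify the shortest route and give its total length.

126 km — (b) is the shortest.

(a): 30 + 10 + 33 + 31 + 19 + 11 = 134
(b): 30 + 25 + 19 + 6 + 33 + 13 = 126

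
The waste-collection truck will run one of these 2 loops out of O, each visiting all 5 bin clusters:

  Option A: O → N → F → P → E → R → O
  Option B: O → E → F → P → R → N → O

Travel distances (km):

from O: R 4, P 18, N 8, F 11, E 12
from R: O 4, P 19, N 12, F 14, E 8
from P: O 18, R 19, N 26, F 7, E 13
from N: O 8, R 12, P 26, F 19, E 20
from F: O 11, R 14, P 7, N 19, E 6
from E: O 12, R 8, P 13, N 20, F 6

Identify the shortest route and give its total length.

Shortest is Option A, total 59 km.

Option A: 8 + 19 + 7 + 13 + 8 + 4 = 59
Option B: 12 + 6 + 7 + 19 + 12 + 8 = 64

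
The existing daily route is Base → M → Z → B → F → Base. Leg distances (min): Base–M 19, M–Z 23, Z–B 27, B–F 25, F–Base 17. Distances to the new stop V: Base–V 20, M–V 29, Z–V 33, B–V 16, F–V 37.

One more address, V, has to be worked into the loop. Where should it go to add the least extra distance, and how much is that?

Minimum extra distance: 22 min, inserting V between Z and B.

Insertion cost between consecutive stops i–j is d(i,V) + d(V,j) − d(i,j):
  between Base and M: 20 + 29 − 19 = 30
  between M and Z: 29 + 33 − 23 = 39
  between Z and B: 33 + 16 − 27 = 22
  between B and F: 16 + 37 − 25 = 28
  between F and Base: 37 + 20 − 17 = 40
Cheapest insertion is between Z and B, adding 22.
New total = 111 + 22 = 133.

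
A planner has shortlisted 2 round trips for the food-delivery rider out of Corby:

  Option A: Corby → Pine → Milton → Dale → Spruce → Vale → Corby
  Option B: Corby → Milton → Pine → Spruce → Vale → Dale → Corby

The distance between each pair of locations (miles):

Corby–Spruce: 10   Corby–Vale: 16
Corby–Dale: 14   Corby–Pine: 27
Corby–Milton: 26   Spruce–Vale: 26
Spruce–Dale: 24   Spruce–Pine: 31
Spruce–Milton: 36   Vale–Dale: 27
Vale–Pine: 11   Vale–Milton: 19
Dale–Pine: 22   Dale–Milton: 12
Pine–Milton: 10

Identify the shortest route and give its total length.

Shortest is Option A, total 115 miles.

Option A: 27 + 10 + 12 + 24 + 26 + 16 = 115
Option B: 26 + 10 + 31 + 26 + 27 + 14 = 134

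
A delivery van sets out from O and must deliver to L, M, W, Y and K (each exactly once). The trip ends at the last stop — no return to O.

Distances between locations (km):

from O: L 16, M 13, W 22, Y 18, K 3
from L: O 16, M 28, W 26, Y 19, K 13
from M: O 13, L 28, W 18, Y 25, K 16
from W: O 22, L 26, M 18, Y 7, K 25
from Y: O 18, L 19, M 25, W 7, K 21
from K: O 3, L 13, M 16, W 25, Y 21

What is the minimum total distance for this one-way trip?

There are 5! = 120 possible orderings.
O→L→M→W→Y→K: 16+28+18+7+21 = 90
O→L→M→W→K→Y: 16+28+18+25+21 = 108
O→L→M→Y→W→K: 16+28+25+7+25 = 101
O→L→M→Y→K→W: 16+28+25+21+25 = 115
O→L→M→K→W→Y: 16+28+16+25+7 = 92
O→L→M→K→Y→W: 16+28+16+21+7 = 88
O→L→W→M→Y→K: 16+26+18+25+21 = 106
O→L→W→M→K→Y: 16+26+18+16+21 = 97
O→L→W→Y→M→K: 16+26+7+25+16 = 90
O→L→W→Y→K→M: 16+26+7+21+16 = 86
O→L→W→K→M→Y: 16+26+25+16+25 = 108
O→L→W→K→Y→M: 16+26+25+21+25 = 113
O→L→Y→M→W→K: 16+19+25+18+25 = 103
O→L→Y→M→K→W: 16+19+25+16+25 = 101
… (106 more)
O→K→L→Y→W→M: 3+13+19+7+18 = 60  ← best
The minimum is 60.
One shortest path: O → K → L → Y → W → M.

60 km — the minimum one-way total.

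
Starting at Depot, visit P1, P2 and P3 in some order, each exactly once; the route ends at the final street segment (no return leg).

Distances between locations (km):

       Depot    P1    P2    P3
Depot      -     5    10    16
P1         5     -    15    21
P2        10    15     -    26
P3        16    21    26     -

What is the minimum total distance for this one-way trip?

There are 3! = 6 possible orderings.
Depot→P1→P2→P3: 5+15+26 = 46
Depot→P1→P3→P2: 5+21+26 = 52
Depot→P2→P1→P3: 10+15+21 = 46
Depot→P2→P3→P1: 10+26+21 = 57
Depot→P3→P1→P2: 16+21+15 = 52
Depot→P3→P2→P1: 16+26+15 = 57
The minimum is 46.
One shortest path: Depot → P1 → P2 → P3.

Minimum one-way distance = 46 km.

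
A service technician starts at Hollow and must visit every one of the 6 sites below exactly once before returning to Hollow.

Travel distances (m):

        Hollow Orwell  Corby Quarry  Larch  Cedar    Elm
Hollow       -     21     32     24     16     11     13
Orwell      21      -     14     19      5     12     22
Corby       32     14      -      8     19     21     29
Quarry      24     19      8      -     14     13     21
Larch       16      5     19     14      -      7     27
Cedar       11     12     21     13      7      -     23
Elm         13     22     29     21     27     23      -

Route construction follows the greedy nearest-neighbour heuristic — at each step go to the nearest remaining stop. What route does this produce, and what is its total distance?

From Hollow: distances to unvisited — Cedar=11, Elm=13, Larch=16, Orwell=21, Quarry=24, Corby=32. Nearest is Cedar (11).
From Cedar: distances to unvisited — Larch=7, Orwell=12, Quarry=13, Corby=21, Elm=23. Nearest is Larch (7).
From Larch: distances to unvisited — Orwell=5, Quarry=14, Corby=19, Elm=27. Nearest is Orwell (5).
From Orwell: distances to unvisited — Corby=14, Quarry=19, Elm=22. Nearest is Corby (14).
From Corby: distances to unvisited — Quarry=8, Elm=29. Nearest is Quarry (8).
From Quarry: distances to unvisited — Elm=21. Nearest is Elm (21).
Return Elm→Hollow: 13.
Total = 11 + 7 + 5 + 14 + 8 + 21 + 13 = 79.

79 m along Hollow → Cedar → Larch → Orwell → Corby → Quarry → Elm → Hollow.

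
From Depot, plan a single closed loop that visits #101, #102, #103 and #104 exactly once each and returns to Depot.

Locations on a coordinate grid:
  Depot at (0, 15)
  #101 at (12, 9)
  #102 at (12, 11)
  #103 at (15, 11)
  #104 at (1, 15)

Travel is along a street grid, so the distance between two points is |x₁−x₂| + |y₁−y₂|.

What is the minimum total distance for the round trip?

Shortest round trip = 42.

With 4 stops there are 4!/2 = 12 distinct round trips (a route and its reverse cost the same).
Depot - #101 - #102 - #103 - #104 - Depot: 18+2+3+18+1 = 42
Depot - #101 - #102 - #104 - #103 - Depot: 18+2+15+18+19 = 72
Depot - #101 - #103 - #102 - #104 - Depot: 18+5+3+15+1 = 42
Depot - #101 - #103 - #104 - #102 - Depot: 18+5+18+15+16 = 72
Depot - #101 - #104 - #102 - #103 - Depot: 18+17+15+3+19 = 72
Depot - #101 - #104 - #103 - #102 - Depot: 18+17+18+3+16 = 72
Depot - #102 - #101 - #103 - #104 - Depot: 16+2+5+18+1 = 42
Depot - #102 - #101 - #104 - #103 - Depot: 16+2+17+18+19 = 72
Depot - #102 - #103 - #101 - #104 - Depot: 16+3+5+17+1 = 42
Depot - #102 - #104 - #101 - #103 - Depot: 16+15+17+5+19 = 72
Depot - #103 - #101 - #102 - #104 - Depot: 19+5+2+15+1 = 42
Depot - #103 - #102 - #101 - #104 - Depot: 19+3+2+17+1 = 42
The minimum is 42.
One optimal route: Depot → #101 → #102 → #103 → #104 → Depot (or its reverse).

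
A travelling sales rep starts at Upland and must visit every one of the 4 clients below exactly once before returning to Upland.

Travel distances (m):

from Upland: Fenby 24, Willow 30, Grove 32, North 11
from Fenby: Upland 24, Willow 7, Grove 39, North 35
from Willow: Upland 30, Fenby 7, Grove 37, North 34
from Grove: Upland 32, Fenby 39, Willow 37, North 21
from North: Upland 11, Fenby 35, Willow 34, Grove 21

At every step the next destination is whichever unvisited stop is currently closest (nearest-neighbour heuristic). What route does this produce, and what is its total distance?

100 m along Upland → North → Grove → Willow → Fenby → Upland.

At Upland the remaining stops are North 11, Fenby 24, Willow 30, Grove 32; go to North.
At North the remaining stops are Grove 21, Willow 34, Fenby 35; go to Grove.
At Grove the remaining stops are Willow 37, Fenby 39; go to Willow.
At Willow the remaining stops are Fenby 7; go to Fenby.
Return Fenby→Upland: 24.
Total = 11 + 21 + 37 + 7 + 24 = 100.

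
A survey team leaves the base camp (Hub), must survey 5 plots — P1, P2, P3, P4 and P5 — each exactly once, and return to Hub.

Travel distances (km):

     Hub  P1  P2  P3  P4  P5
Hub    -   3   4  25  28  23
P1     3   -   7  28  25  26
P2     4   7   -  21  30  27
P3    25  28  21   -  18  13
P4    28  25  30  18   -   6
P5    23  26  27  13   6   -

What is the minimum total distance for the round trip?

72 km — the shortest possible round trip.

With 5 stops there are 5!/2 = 60 distinct round trips (a route and its reverse cost the same).
Hub-P1-P2-P3-P4-P5-Hub: 3+7+21+18+6+23 = 78
Hub-P1-P2-P3-P5-P4-Hub: 3+7+21+13+6+28 = 78
Hub-P1-P2-P4-P3-P5-Hub: 3+7+30+18+13+23 = 94
Hub-P1-P2-P4-P5-P3-Hub: 3+7+30+6+13+25 = 84
Hub-P1-P2-P5-P3-P4-Hub: 3+7+27+13+18+28 = 96
Hub-P1-P2-P5-P4-P3-Hub: 3+7+27+6+18+25 = 86
Hub-P1-P3-P2-P4-P5-Hub: 3+28+21+30+6+23 = 111
Hub-P1-P3-P2-P5-P4-Hub: 3+28+21+27+6+28 = 113
Hub-P1-P3-P4-P2-P5-Hub: 3+28+18+30+27+23 = 129
Hub-P1-P3-P4-P5-P2-Hub: 3+28+18+6+27+4 = 86
Hub-P1-P3-P5-P2-P4-Hub: 3+28+13+27+30+28 = 129
Hub-P1-P3-P5-P4-P2-Hub: 3+28+13+6+30+4 = 84
Hub-P1-P4-P2-P3-P5-Hub: 3+25+30+21+13+23 = 115
Hub-P1-P4-P2-P5-P3-Hub: 3+25+30+27+13+25 = 123
… (46 more)
Hub-P1-P4-P5-P3-P2-Hub: 3+25+6+13+21+4 = 72  ← best
The minimum is 72.
One optimal route: Hub → P1 → P4 → P5 → P3 → P2 → Hub (or its reverse).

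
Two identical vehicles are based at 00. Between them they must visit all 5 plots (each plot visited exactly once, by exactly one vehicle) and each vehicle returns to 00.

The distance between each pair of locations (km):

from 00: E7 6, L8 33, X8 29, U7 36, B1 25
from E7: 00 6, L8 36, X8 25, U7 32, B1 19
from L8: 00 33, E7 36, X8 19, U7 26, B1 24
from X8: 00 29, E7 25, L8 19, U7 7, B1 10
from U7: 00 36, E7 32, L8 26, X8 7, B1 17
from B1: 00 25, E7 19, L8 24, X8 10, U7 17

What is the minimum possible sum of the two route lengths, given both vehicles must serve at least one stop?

Minimum combined distance: 113 km.

There are 2^4 − 1 = 15 ways to divide the 5 stops into two non-empty groups. For each, the best each vehicle can do is its own shortest tour through its group:
  {E7} + {L8, X8, U7, B1}: 12 + 101 = 113
  {L8} + {E7, X8, U7, B1}: 66 + 78 = 144
  {E7, L8} + {X8, U7, B1}: 75 + 78 = 153
  {X8} + {E7, L8, U7, B1}: 58 + 101 = 159
  {E7, X8} + {L8, U7, B1}: 60 + 101 = 161
  {L8, X8} + {E7, U7, B1}: 81 + 78 = 159
  … (15 splits in total)
Best: vehicle 1 00 → E7 → 00 = 12; vehicle 2 00 → L8 → X8 → U7 → B1 → 00 = 101; combined 113.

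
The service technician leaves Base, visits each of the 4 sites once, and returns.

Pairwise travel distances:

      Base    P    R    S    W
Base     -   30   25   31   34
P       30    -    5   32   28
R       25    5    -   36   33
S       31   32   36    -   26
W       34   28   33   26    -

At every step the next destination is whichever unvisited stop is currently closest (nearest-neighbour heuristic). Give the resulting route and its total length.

Nearest-neighbour total = 115; route Base → R → P → W → S → Base.

At Base the remaining stops are R 25, P 30, S 31, W 34; go to R.
At R the remaining stops are P 5, W 33, S 36; go to P.
At P the remaining stops are W 28, S 32; go to W.
At W the remaining stops are S 26; go to S.
Return S→Base: 31.
Total = 25 + 5 + 28 + 26 + 31 = 115.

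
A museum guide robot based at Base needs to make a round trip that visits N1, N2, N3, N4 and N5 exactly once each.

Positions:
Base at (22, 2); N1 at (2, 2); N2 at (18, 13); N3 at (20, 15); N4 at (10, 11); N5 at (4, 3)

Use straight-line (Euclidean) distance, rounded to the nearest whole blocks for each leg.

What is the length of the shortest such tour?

With 5 stops there are 5!/2 = 60 distinct round trips (a route and its reverse cost the same).
Base → N1 → N2 → N3 → N4 → N5 → Base: 20+19+3+11+10+18 = 81
Base → N1 → N2 → N3 → N5 → N4 → Base: 20+19+3+20+10+15 = 87
Base → N1 → N2 → N4 → N3 → N5 → Base: 20+19+8+11+20+18 = 96
Base → N1 → N2 → N4 → N5 → N3 → Base: 20+19+8+10+20+13 = 90
Base → N1 → N2 → N5 → N3 → N4 → Base: 20+19+17+20+11+15 = 102
Base → N1 → N2 → N5 → N4 → N3 → Base: 20+19+17+10+11+13 = 90
Base → N1 → N3 → N2 → N4 → N5 → Base: 20+22+3+8+10+18 = 81
Base → N1 → N3 → N2 → N5 → N4 → Base: 20+22+3+17+10+15 = 87
Base → N1 → N3 → N4 → N2 → N5 → Base: 20+22+11+8+17+18 = 96
Base → N1 → N3 → N4 → N5 → N2 → Base: 20+22+11+10+17+12 = 92
Base → N1 → N3 → N5 → N2 → N4 → Base: 20+22+20+17+8+15 = 102
Base → N1 → N3 → N5 → N4 → N2 → Base: 20+22+20+10+8+12 = 92
Base → N1 → N4 → N2 → N3 → N5 → Base: 20+12+8+3+20+18 = 81
Base → N1 → N4 → N2 → N5 → N3 → Base: 20+12+8+17+20+13 = 90
… (46 more)
Base → N1 → N5 → N4 → N2 → N3 → Base: 20+2+10+8+3+13 = 56  ← best
The minimum is 56.
One optimal route: Base → N1 → N5 → N4 → N2 → N3 → Base (or its reverse).

Minimum total distance: 56 blocks.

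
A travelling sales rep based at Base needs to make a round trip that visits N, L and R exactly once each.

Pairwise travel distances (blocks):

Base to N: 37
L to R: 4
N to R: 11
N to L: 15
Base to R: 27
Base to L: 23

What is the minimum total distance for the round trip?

Shortest round trip = 75 blocks.

Base-N-L-R-Base: 37+15+4+27 = 83
Base-N-R-L-Base: 37+11+4+23 = 75
Base-L-N-R-Base: 23+15+11+27 = 76
The minimum is 75.
One optimal route: Base → N → R → L → Base (or its reverse).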